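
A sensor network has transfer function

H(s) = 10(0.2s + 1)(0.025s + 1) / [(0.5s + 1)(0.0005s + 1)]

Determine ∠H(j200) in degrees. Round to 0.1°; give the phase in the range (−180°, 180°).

72.1°

At ω = 200 rad/s:
zero (1 + j200·0.2) = 1 + j40 → |·| ≈ 40.012, ∠ ≈ 88.57°
zero (1 + j200·0.025) = 1 + j5 → |·| ≈ 5.099, ∠ ≈ 78.69°
pole (1 + j200·0.5) = 1 + j100 → |·| ≈ 100, ∠ ≈ 89.43°
pole (1 + j200·0.0005) = 1 + j0.1 → |·| ≈ 1.005, ∠ ≈ 5.71°
∠H = (88.57° + 78.69°) − (89.43° + 5.71°) = 72.12°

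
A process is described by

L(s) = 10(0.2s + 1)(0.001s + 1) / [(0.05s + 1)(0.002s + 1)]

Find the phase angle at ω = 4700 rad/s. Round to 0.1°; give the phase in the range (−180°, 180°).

-5.8°

At ω = 4700 rad/s:
zero (1 + j4700·0.2) = 1 + j940 → |·| ≈ 940, ∠ ≈ 89.94°
zero (1 + j4700·0.001) = 1 + j4.7 → |·| ≈ 4.8052, ∠ ≈ 77.99°
pole (1 + j4700·0.05) = 1 + j235 → |·| ≈ 235, ∠ ≈ 89.76°
pole (1 + j4700·0.002) = 1 + j9.4 → |·| ≈ 9.453, ∠ ≈ 83.93°
∠L = (89.94° + 77.99°) − (89.76° + 83.93°) = -5.76°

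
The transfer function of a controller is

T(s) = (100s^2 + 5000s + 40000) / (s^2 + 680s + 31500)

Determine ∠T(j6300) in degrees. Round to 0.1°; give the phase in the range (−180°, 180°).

Substitute s = j6300:
Numerator: 100(j6300)^2 + 5000(j6300) + 40000 = -3968960000 + j31500000
Denominator: (j6300)^2 + 680(j6300) + 31500 = -39658500 + j4284000
|N| = √(3968960000² + 31500000²) ≈ 3.9691e+09, ∠N ≈ 179.55°
|D| = √(39658500² + 4284000²) ≈ 3.9889e+07, ∠D ≈ 173.83°
∠T = 179.55° − 173.83° = 5.72°

5.7°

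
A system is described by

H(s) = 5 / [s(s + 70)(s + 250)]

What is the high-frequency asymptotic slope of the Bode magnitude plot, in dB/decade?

Each pole contributes −20 dB/decade at high frequency; each zero contributes +20 dB/decade.
Net: 0 zero(s) − 3 pole(s) → -60 dB/decade.

-60 dB/decade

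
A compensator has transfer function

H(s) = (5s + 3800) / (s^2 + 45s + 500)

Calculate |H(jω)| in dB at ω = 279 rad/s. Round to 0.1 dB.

-25.7 dB

Substitute s = j279:
Numerator: 5(j279) + 3800 = 3800 + j1395
Denominator: (j279)^2 + 45(j279) + 500 = -77341 + j12555
|N| = √(3800² + 1395²) ≈ 4048, ∠N ≈ 20.16°
|D| = √(77341² + 12555²) ≈ 78353, ∠D ≈ 170.78°
|H| = 4048 / 78353 ≈ 0.051664
Gain = 20 log₁₀(0.051664) ≈ -25.74 dB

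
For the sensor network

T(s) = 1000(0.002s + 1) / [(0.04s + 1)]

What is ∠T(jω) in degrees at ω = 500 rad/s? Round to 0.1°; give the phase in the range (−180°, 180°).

-42.1°

At ω = 500 rad/s:
zero (1 + j500·0.002) = 1 + j1 → |·| ≈ 1.4142, ∠ ≈ 45.00°
pole (1 + j500·0.04) = 1 + j20 → |·| ≈ 20.025, ∠ ≈ 87.14°
∠T = (45.00°) − (87.14°) = -42.14°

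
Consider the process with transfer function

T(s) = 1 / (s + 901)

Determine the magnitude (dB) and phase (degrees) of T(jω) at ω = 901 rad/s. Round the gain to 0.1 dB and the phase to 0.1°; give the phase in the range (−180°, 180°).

-62.1 dB, -45.0°

Substitute s = j901:
Numerator: 1 = 1 + j0
Denominator: (j901) + 901 = 901 + j901
|N| = √(1² + 0²) ≈ 1, ∠N ≈ 0.00°
|D| = √(901² + 901²) ≈ 1274.2, ∠D ≈ 45.00°
|T| = 1 / 1274.2 ≈ 0.00078481
Gain = 20 log₁₀(0.00078481) ≈ -62.10 dB
∠T = 0.00° − 45.00° = -45.00°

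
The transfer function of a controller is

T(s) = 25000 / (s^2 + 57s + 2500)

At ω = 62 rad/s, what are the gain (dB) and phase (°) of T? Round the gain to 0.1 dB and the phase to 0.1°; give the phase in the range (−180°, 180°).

At s = jω = j62:
quadratic: (j62)² + 57·j62 + 2500 = -1344 + j3534 → |·| ≈ 3780.9, ∠ ≈ 110.82°
|T| = 25000 / 3780.9 ≈ 6.6122
Gain = 20 log₁₀(6.6122) ≈ 16.41 dB
∠T = 0.00° − 110.82° = -110.82°

16.4 dB, -110.8°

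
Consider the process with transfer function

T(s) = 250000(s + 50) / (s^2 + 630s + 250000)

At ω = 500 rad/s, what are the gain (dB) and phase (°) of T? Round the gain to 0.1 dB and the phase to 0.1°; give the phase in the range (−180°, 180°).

At s = jω = j500:
zero (s+50): 50 + j500 → |·| = √(50²+500²) = √252500 ≈ 502.49, ∠ = arctan(500/50) ≈ 84.29°
quadratic: (j500)² + 630·j500 + 250000 = 0 + j315000 → |·| ≈ 3.15e+05, ∠ ≈ 90.00°
|T| = 250000 · 502.49 / 3.15e+05 ≈ 398.8
Gain = 20 log₁₀(398.8) ≈ 52.02 dB
∠T = 84.29° − 90.00° = -5.71°

52.0 dB, -5.7°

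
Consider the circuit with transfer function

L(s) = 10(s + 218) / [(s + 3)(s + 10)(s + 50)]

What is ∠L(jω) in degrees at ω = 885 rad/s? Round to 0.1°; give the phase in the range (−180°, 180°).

At s = jω = j885:
zero (s+218): 218 + j885 → |·| = √(218²+885²) = √830749 ≈ 911.45, ∠ = arctan(885/218) ≈ 76.16°
pole (s+3): 3 + j885 → |·| = √(3²+885²) = √783234 ≈ 885.01, ∠ = arctan(885/3) ≈ 89.81°
pole (s+10): 10 + j885 → |·| = √(10²+885²) = √783325 ≈ 885.06, ∠ = arctan(885/10) ≈ 89.35°
pole (s+50): 50 + j885 → |·| = √(50²+885²) = √785725 ≈ 886.41, ∠ = arctan(885/50) ≈ 86.77°
∠L = 76.16° − 265.93° = -189.77° ≡ 170.23° (principal value)

170.2°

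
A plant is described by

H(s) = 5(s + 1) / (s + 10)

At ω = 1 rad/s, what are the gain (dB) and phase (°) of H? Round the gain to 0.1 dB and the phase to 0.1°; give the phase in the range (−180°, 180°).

At s = jω = j1:
zero (s+1): 1 + j1 → |·| = √(1²+1²) = √2 ≈ 1.4142, ∠ = arctan(1/1) ≈ 45.00°
pole (s+10): 10 + j1 → |·| = √(10²+1²) = √101 ≈ 10.05, ∠ = arctan(1/10) ≈ 5.71°
|H| = 5 · 1.4142 / 10.05 ≈ 0.70358
Gain = 20 log₁₀(0.70358) ≈ -3.05 dB
∠H = 45.00° − 5.71° = 39.29°

-3.1 dB, 39.3°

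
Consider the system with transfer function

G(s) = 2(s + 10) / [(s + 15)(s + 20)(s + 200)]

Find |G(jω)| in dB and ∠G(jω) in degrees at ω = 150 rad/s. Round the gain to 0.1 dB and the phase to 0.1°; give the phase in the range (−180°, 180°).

-85.6 dB, -117.4°

At s = jω = j150:
zero (s+10): 10 + j150 → |·| = √(10²+150²) = √22600 ≈ 150.33, ∠ = arctan(150/10) ≈ 86.19°
pole (s+15): 15 + j150 → |·| = √(15²+150²) = √22725 ≈ 150.75, ∠ = arctan(150/15) ≈ 84.29°
pole (s+20): 20 + j150 → |·| = √(20²+150²) = √22900 ≈ 151.33, ∠ = arctan(150/20) ≈ 82.41°
pole (s+200): 200 + j150 → |·| = √(200²+150²) = √62500 ≈ 250, ∠ = arctan(150/200) ≈ 36.87°
|G| = 2 · 150.33 / 5.7032e+06 ≈ 5.2718e-05
Gain = 20 log₁₀(5.2718e-05) ≈ -85.56 dB
∠G = 86.19° − 203.57° = -117.38°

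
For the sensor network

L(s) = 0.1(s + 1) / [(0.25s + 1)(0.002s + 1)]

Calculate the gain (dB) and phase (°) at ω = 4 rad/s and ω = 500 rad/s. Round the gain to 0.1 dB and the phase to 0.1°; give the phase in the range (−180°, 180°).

At ω = 4 rad/s:
zero (1 + j4·1) = 1 + j4 → |·| ≈ 4.1231, ∠ ≈ 75.96°
pole (1 + j4·0.25) = 1 + j1 → |·| ≈ 1.4142, ∠ ≈ 45.00°
pole (1 + j4·0.002) = 1 + j0.008 → |·| ≈ 1, ∠ ≈ 0.46°
|L| = 0.1 · 4.1231 / (1.4142 · 1) ≈ 0.29155
Gain = 20 log₁₀(0.29155) ≈ -10.71 dB
∠L = (75.96°) − (45.00° + 0.46°) = 30.50°

At ω = 500 rad/s:
zero (1 + j500·1) = 1 + j500 → |·| ≈ 500, ∠ ≈ 89.89°
pole (1 + j500·0.25) = 1 + j125 → |·| ≈ 125, ∠ ≈ 89.54°
pole (1 + j500·0.002) = 1 + j1 → |·| ≈ 1.4142, ∠ ≈ 45.00°
|L| = 0.1 · 500 / (125 · 1.4142) ≈ 0.28285
Gain = 20 log₁₀(0.28285) ≈ -10.97 dB
∠L = (89.89°) − (89.54° + 45.00°) = -44.65°

ω = 4: -10.7 dB, 30.5°; ω = 500: -11.0 dB, -44.7°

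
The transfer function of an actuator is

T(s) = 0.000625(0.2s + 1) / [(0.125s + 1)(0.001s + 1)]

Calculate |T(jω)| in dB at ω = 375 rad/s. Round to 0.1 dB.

-60.6 dB

At ω = 375 rad/s:
zero (1 + j375·0.2) = 1 + j75 → |·| ≈ 75.007, ∠ ≈ 89.24°
pole (1 + j375·0.125) = 1 + j46.875 → |·| ≈ 46.886, ∠ ≈ 88.78°
pole (1 + j375·0.001) = 1 + j0.375 → |·| ≈ 1.068, ∠ ≈ 20.56°
|T| = 0.000625 · 75.007 / (46.886 · 1.068) ≈ 0.0009362
Gain = 20 log₁₀(0.0009362) ≈ -60.57 dB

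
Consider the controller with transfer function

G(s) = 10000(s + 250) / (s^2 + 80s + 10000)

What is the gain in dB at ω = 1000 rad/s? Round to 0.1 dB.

At s = jω = j1000:
zero (s+250): 250 + j1000 → |·| = √(250²+1000²) = √1062500 ≈ 1030.8, ∠ = arctan(1000/250) ≈ 75.96°
quadratic: (j1000)² + 80·j1000 + 10000 = -990000 + j80000 → |·| ≈ 9.9323e+05, ∠ ≈ 175.38°
|G| = 10000 · 1030.8 / 9.9323e+05 ≈ 10.378
Gain = 20 log₁₀(10.378) ≈ 20.32 dB

20.3 dB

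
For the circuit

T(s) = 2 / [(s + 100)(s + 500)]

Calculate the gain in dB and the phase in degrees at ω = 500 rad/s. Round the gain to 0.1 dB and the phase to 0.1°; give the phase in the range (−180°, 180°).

At s = jω = j500:
pole (s+100): 100 + j500 → |·| = √(100²+500²) = √260000 ≈ 509.9, ∠ = arctan(500/100) ≈ 78.69°
pole (s+500): 500 + j500 → |·| = √(500²+500²) = √500000 ≈ 707.11, ∠ = arctan(500/500) ≈ 45.00°
|T| = 2 / 3.6056e+05 ≈ 5.5469e-06
Gain = 20 log₁₀(5.5469e-06) ≈ -105.12 dB
∠T = 0.00° − 123.69° = -123.69°

-105.1 dB, -123.7°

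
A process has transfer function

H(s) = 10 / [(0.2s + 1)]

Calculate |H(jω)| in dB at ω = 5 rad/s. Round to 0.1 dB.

At ω = 5 rad/s:
pole (1 + j5·0.2) = 1 + j1 → |·| ≈ 1.4142, ∠ ≈ 45.00°
|H| = 10 · 1 / (1.4142) ≈ 7.0711
Gain = 20 log₁₀(7.0711) ≈ 16.99 dB

17.0 dB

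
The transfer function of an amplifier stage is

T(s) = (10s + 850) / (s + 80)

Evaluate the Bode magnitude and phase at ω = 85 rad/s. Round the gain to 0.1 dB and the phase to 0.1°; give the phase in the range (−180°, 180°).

20.3 dB, -1.7°

Substitute s = j85:
Numerator: 10(j85) + 850 = 850 + j850
Denominator: (j85) + 80 = 80 + j85
|N| = √(850² + 850²) ≈ 1202.1, ∠N ≈ 45.00°
|D| = √(80² + 85²) ≈ 116.73, ∠D ≈ 46.74°
|T| = 1202.1 / 116.73 ≈ 10.298
Gain = 20 log₁₀(10.298) ≈ 20.26 dB
∠T = 45.00° − 46.74° = -1.74°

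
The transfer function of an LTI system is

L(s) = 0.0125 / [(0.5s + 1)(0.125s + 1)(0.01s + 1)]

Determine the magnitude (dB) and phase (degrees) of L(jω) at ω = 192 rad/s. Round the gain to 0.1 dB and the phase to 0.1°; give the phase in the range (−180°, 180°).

-112.0 dB, 120.5°

At ω = 192 rad/s:
pole (1 + j192·0.5) = 1 + j96 → |·| ≈ 96.005, ∠ ≈ 89.40°
pole (1 + j192·0.125) = 1 + j24 → |·| ≈ 24.021, ∠ ≈ 87.61°
pole (1 + j192·0.01) = 1 + j1.92 → |·| ≈ 2.1648, ∠ ≈ 62.49°
|L| = 0.0125 · 1 / (96.005 · 24.021 · 2.1648) ≈ 2.5038e-06
Gain = 20 log₁₀(2.5038e-06) ≈ -112.03 dB
∠L = (0°) − (89.40° + 87.61° + 62.49°) = -239.50° ≡ 120.50° (principal value)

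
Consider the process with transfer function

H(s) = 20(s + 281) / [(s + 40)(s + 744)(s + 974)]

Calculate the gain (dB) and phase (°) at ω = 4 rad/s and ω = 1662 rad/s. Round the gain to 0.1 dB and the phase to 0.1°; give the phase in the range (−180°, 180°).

At s = jω = j4:
zero (s+281): 281 + j4 → |·| = √(281²+4²) = √78977 ≈ 281.03, ∠ = arctan(4/281) ≈ 0.82°
pole (s+40): 40 + j4 → |·| = √(40²+4²) = √1616 ≈ 40.2, ∠ = arctan(4/40) ≈ 5.71°
pole (s+744): 744 + j4 → |·| = √(744²+4²) = √553552 ≈ 744.01, ∠ = arctan(4/744) ≈ 0.31°
pole (s+974): 974 + j4 → |·| = √(974²+4²) = √948692 ≈ 974.01, ∠ = arctan(4/974) ≈ 0.24°
|H| = 20 · 281.03 / 2.9132e+07 ≈ 0.00019294
Gain = 20 log₁₀(0.00019294) ≈ -74.29 dB
∠H = 0.82° − 6.26° = -5.44°

At s = jω = j1662:
zero (s+281): 281 + j1662 → |·| = √(281²+1662²) = √2841205 ≈ 1685.6, ∠ = arctan(1662/281) ≈ 80.40°
pole (s+40): 40 + j1662 → |·| = √(40²+1662²) = √2763844 ≈ 1662.5, ∠ = arctan(1662/40) ≈ 88.62°
pole (s+744): 744 + j1662 → |·| = √(744²+1662²) = √3315780 ≈ 1820.9, ∠ = arctan(1662/744) ≈ 65.88°
pole (s+974): 974 + j1662 → |·| = √(974²+1662²) = √3710920 ≈ 1926.4, ∠ = arctan(1662/974) ≈ 59.63°
|H| = 20 · 1685.6 / 5.8317e+09 ≈ 5.7808e-06
Gain = 20 log₁₀(5.7808e-06) ≈ -104.76 dB
∠H = 80.40° − 214.13° = -133.73°

ω = 4: -74.3 dB, -5.4°; ω = 1662: -104.8 dB, -133.7°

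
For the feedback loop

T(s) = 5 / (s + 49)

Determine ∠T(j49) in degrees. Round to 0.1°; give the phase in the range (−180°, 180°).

Substitute s = j49:
Numerator: 5 = 5 + j0
Denominator: (j49) + 49 = 49 + j49
|N| = √(5² + 0²) ≈ 5, ∠N ≈ 0.00°
|D| = √(49² + 49²) ≈ 69.296, ∠D ≈ 45.00°
∠T = 0.00° − 45.00° = -45.00°

-45.0°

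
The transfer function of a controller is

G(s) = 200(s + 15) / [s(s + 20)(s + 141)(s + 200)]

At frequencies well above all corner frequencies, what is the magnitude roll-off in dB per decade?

Each pole contributes −20 dB/decade at high frequency; each zero contributes +20 dB/decade.
Net: 1 zero(s) − 4 pole(s) → -60 dB/decade.

-60 dB/decade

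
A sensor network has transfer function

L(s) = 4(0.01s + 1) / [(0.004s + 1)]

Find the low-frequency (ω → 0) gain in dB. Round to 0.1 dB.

12.0 dB

L(0) = 4 · 1 / 1 = 4
20 log₁₀(4) ≈ 12.04 dB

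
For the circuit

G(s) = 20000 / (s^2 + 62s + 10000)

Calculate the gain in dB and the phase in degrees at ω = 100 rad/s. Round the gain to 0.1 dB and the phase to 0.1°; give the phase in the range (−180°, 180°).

10.2 dB, -90.0°

At s = jω = j100:
quadratic: (j100)² + 62·j100 + 10000 = 0 + j6200 → |·| ≈ 6200, ∠ ≈ 90.00°
|G| = 20000 / 6200 ≈ 3.2258
Gain = 20 log₁₀(3.2258) ≈ 10.17 dB
∠G = 0.00° − 90.00° = -90.00°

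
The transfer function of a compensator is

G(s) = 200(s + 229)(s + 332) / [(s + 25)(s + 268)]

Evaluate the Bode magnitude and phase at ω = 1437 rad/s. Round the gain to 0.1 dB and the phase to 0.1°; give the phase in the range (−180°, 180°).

At s = jω = j1437:
zero (s+229): 229 + j1437 → |·| = √(229²+1437²) = √2117410 ≈ 1455.1, ∠ = arctan(1437/229) ≈ 80.95°
zero (s+332): 332 + j1437 → |·| = √(332²+1437²) = √2175193 ≈ 1474.9, ∠ = arctan(1437/332) ≈ 76.99°
pole (s+25): 25 + j1437 → |·| = √(25²+1437²) = √2065594 ≈ 1437.2, ∠ = arctan(1437/25) ≈ 89.00°
pole (s+268): 268 + j1437 → |·| = √(268²+1437²) = √2136793 ≈ 1461.8, ∠ = arctan(1437/268) ≈ 79.44°
|G| = 200 · 2.1461e+06 / 2.1009e+06 ≈ 204.3
Gain = 20 log₁₀(204.3) ≈ 46.21 dB
∠G = 157.94° − 168.44° = -10.50°

46.2 dB, -10.5°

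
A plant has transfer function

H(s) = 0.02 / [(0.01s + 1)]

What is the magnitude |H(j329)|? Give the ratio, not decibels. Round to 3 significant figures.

0.00582

At ω = 329 rad/s:
pole (1 + j329·0.01) = 1 + j3.29 → |·| ≈ 3.4386, ∠ ≈ 73.09°
|H| = 0.02 · 1 / (3.4386) ≈ 0.0058163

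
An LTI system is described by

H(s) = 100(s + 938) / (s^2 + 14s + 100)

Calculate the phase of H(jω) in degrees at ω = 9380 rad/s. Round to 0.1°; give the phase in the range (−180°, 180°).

At s = jω = j9380:
zero (s+938): 938 + j9380 → |·| = √(938²+9380²) = √88864244 ≈ 9426.8, ∠ = arctan(9380/938) ≈ 84.29°
quadratic: (j9380)² + 14·j9380 + 100 = -87984300 + j131320 → |·| ≈ 8.7984e+07, ∠ ≈ 179.91°
∠H = 84.29° − 179.91° = -95.62°

-95.6°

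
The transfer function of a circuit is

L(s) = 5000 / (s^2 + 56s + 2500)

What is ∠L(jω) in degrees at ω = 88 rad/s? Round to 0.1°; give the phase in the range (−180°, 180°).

At s = jω = j88:
quadratic: (j88)² + 56·j88 + 2500 = -5244 + j4928 → |·| ≈ 7196.2, ∠ ≈ 136.78°
∠L = 0.00° − 136.78° = -136.78°

-136.8°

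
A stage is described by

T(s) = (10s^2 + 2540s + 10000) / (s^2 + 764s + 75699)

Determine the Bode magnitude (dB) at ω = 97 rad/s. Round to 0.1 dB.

8.4 dB

Substitute s = j97:
Numerator: 10(j97)^2 + 2540(j97) + 10000 = -84090 + j246380
Denominator: (j97)^2 + 764(j97) + 75699 = 66290 + j74108
|N| = √(84090² + 246380²) ≈ 2.6033e+05, ∠N ≈ 108.84°
|D| = √(66290² + 74108²) ≈ 99430, ∠D ≈ 48.19°
|T| = 2.6033e+05 / 99430 ≈ 2.6182
Gain = 20 log₁₀(2.6182) ≈ 8.36 dB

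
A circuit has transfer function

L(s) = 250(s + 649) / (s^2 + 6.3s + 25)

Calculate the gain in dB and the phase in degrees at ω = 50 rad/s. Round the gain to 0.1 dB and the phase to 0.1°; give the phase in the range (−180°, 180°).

At s = jω = j50:
zero (s+649): 649 + j50 → |·| = √(649²+50²) = √423701 ≈ 650.92, ∠ = arctan(50/649) ≈ 4.41°
quadratic: (j50)² + 6.3·j50 + 25 = -2475 + j315 → |·| ≈ 2495, ∠ ≈ 172.75°
|L| = 250 · 650.92 / 2495 ≈ 65.222
Gain = 20 log₁₀(65.222) ≈ 36.29 dB
∠L = 4.41° − 172.75° = -168.34°

36.3 dB, -168.3°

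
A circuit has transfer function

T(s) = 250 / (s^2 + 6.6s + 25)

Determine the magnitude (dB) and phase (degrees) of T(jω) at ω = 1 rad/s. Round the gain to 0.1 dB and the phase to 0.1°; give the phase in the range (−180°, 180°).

At s = jω = j1:
quadratic: (j1)² + 6.6·j1 + 25 = 24 + j6.6 → |·| ≈ 24.891, ∠ ≈ 15.38°
|T| = 250 / 24.891 ≈ 10.044
Gain = 20 log₁₀(10.044) ≈ 20.04 dB
∠T = 0.00° − 15.38° = -15.38°

20.0 dB, -15.4°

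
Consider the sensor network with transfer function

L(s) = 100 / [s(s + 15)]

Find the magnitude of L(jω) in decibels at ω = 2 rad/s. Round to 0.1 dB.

10.4 dB

At s = jω = j2:
pole (s+15): 15 + j2 → |·| = √(15²+2²) = √229 ≈ 15.133, ∠ = arctan(2/15) ≈ 7.59°
pole at origin: |s| = 2, ∠ = 90.00° (in denominator)
|L| = 100 / 30.266 ≈ 3.304
Gain = 20 log₁₀(3.304) ≈ 10.38 dB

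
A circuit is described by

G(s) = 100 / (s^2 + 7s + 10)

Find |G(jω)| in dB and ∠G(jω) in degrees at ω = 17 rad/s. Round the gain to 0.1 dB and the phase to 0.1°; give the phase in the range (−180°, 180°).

Substitute s = j17:
Numerator: 100 = 100 + j0
Denominator: (j17)^2 + 7(j17) + 10 = -279 + j119
|N| = √(100² + 0²) ≈ 100, ∠N ≈ 0.00°
|D| = √(279² + 119²) ≈ 303.32, ∠D ≈ 156.90°
|G| = 100 / 303.32 ≈ 0.32968
Gain = 20 log₁₀(0.32968) ≈ -9.64 dB
∠G = 0.00° − 156.90° = -156.90°

-9.6 dB, -156.9°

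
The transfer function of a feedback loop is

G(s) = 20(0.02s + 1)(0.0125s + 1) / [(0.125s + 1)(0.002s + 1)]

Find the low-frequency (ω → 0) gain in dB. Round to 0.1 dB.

G(0) = 20 · 1 / 1 = 20
20 log₁₀(20) ≈ 26.02 dB

26.0 dB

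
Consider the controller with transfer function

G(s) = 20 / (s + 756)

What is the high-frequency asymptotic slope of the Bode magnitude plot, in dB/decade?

-20 dB/decade

Each pole contributes −20 dB/decade at high frequency; each zero contributes +20 dB/decade.
Net: 0 zero(s) − 1 pole(s) → -20 dB/decade.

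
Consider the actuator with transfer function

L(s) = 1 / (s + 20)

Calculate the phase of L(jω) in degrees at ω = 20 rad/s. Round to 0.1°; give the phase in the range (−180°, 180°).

-45.0°

Substitute s = j20:
Numerator: 1 = 1 + j0
Denominator: (j20) + 20 = 20 + j20
|N| = √(1² + 0²) ≈ 1, ∠N ≈ 0.00°
|D| = √(20² + 20²) ≈ 28.284, ∠D ≈ 45.00°
∠L = 0.00° − 45.00° = -45.00°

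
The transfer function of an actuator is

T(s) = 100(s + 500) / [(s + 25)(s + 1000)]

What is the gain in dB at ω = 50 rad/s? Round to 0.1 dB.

-0.9 dB

At s = jω = j50:
zero (s+500): 500 + j50 → |·| = √(500²+50²) = √252500 ≈ 502.49, ∠ = arctan(50/500) ≈ 5.71°
pole (s+25): 25 + j50 → |·| = √(25²+50²) = √3125 ≈ 55.902, ∠ = arctan(50/25) ≈ 63.43°
pole (s+1000): 1000 + j50 → |·| = √(1000²+50²) = √1002500 ≈ 1001.2, ∠ = arctan(50/1000) ≈ 2.86°
|T| = 100 · 502.49 / 55969 ≈ 0.8978
Gain = 20 log₁₀(0.8978) ≈ -0.94 dB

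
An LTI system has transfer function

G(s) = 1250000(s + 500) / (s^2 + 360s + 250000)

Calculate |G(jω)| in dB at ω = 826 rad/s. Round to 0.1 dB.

67.2 dB

At s = jω = j826:
zero (s+500): 500 + j826 → |·| = √(500²+826²) = √932276 ≈ 965.54, ∠ = arctan(826/500) ≈ 58.81°
quadratic: (j826)² + 360·j826 + 250000 = -432276 + j297360 → |·| ≈ 5.2468e+05, ∠ ≈ 145.48°
|G| = 1250000 · 965.54 / 5.2468e+05 ≈ 2300.3
Gain = 20 log₁₀(2300.3) ≈ 67.24 dB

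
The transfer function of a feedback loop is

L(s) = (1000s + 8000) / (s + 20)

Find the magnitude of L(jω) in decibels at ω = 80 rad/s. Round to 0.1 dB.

Substitute s = j80:
Numerator: 1000(j80) + 8000 = 8000 + j80000
Denominator: (j80) + 20 = 20 + j80
|N| = √(8000² + 80000²) ≈ 80399, ∠N ≈ 84.29°
|D| = √(20² + 80²) ≈ 82.462, ∠D ≈ 75.96°
|L| = 80399 / 82.462 ≈ 974.98
Gain = 20 log₁₀(974.98) ≈ 59.78 dB

59.8 dB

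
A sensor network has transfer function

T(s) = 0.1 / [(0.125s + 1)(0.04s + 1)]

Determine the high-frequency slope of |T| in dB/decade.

Each pole contributes −20 dB/decade at high frequency; each zero contributes +20 dB/decade.
Net: 0 zero(s) − 2 pole(s) → -40 dB/decade.

-40 dB/decade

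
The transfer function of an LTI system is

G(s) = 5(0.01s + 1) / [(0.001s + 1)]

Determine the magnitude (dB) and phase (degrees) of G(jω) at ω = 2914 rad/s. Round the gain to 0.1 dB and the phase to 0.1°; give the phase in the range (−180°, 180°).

At ω = 2914 rad/s:
zero (1 + j2914·0.01) = 1 + j29.14 → |·| ≈ 29.157, ∠ ≈ 88.03°
pole (1 + j2914·0.001) = 1 + j2.914 → |·| ≈ 3.0808, ∠ ≈ 71.06°
|G| = 5 · 29.157 / (3.0808) ≈ 47.321
Gain = 20 log₁₀(47.321) ≈ 33.50 dB
∠G = (88.03°) − (71.06°) = 16.97°

33.5 dB, 17.0°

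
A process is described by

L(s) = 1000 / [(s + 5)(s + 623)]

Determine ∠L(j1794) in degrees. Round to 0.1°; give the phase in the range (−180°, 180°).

At s = jω = j1794:
pole (s+5): 5 + j1794 → |·| = √(5²+1794²) = √3218461 ≈ 1794, ∠ = arctan(1794/5) ≈ 89.84°
pole (s+623): 623 + j1794 → |·| = √(623²+1794²) = √3606565 ≈ 1899.1, ∠ = arctan(1794/623) ≈ 70.85°
∠L = 0.00° − 160.69° = -160.69°

-160.7°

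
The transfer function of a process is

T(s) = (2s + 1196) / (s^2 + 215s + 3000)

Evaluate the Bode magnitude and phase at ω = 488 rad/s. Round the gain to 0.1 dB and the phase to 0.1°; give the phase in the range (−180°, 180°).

Substitute s = j488:
Numerator: 2(j488) + 1196 = 1196 + j976
Denominator: (j488)^2 + 215(j488) + 3000 = -235144 + j104920
|N| = √(1196² + 976²) ≈ 1543.7, ∠N ≈ 39.22°
|D| = √(235144² + 104920²) ≈ 2.5749e+05, ∠D ≈ 155.95°
|T| = 1543.7 / 2.5749e+05 ≈ 0.0059952
Gain = 20 log₁₀(0.0059952) ≈ -44.44 dB
∠T = 39.22° − 155.95° = -116.73°

-44.4 dB, -116.7°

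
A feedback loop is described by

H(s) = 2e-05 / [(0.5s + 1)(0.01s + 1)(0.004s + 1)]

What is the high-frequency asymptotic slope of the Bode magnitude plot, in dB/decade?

Each pole contributes −20 dB/decade at high frequency; each zero contributes +20 dB/decade.
Net: 0 zero(s) − 3 pole(s) → -60 dB/decade.

-60 dB/decade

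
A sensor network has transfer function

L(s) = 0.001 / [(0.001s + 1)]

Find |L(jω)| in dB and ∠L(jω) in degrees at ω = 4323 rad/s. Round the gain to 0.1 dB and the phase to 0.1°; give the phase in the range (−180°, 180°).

-72.9 dB, -77.0°

At ω = 4323 rad/s:
pole (1 + j4323·0.001) = 1 + j4.323 → |·| ≈ 4.4372, ∠ ≈ 76.98°
|L| = 0.001 · 1 / (4.4372) ≈ 0.00022537
Gain = 20 log₁₀(0.00022537) ≈ -72.94 dB
∠L = (0°) − (76.98°) = -76.98°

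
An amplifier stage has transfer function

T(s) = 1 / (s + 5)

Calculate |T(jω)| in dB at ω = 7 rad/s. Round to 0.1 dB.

-18.7 dB

Substitute s = j7:
Numerator: 1 = 1 + j0
Denominator: (j7) + 5 = 5 + j7
|N| = √(1² + 0²) ≈ 1, ∠N ≈ 0.00°
|D| = √(5² + 7²) ≈ 8.6023, ∠D ≈ 54.46°
|T| = 1 / 8.6023 ≈ 0.11625
Gain = 20 log₁₀(0.11625) ≈ -18.69 dB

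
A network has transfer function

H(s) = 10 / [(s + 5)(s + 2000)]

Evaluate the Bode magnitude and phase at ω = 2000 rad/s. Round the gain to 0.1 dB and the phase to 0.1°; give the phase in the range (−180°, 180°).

At s = jω = j2000:
pole (s+5): 5 + j2000 → |·| = √(5²+2000²) = √4000025 ≈ 2000, ∠ = arctan(2000/5) ≈ 89.86°
pole (s+2000): 2000 + j2000 → |·| = √(2000²+2000²) = √8000000 ≈ 2828.4, ∠ = arctan(2000/2000) ≈ 45.00°
|H| = 10 / 5.6568e+06 ≈ 1.7678e-06
Gain = 20 log₁₀(1.7678e-06) ≈ -115.05 dB
∠H = 0.00° − 134.86° = -134.86°

-115.1 dB, -134.9°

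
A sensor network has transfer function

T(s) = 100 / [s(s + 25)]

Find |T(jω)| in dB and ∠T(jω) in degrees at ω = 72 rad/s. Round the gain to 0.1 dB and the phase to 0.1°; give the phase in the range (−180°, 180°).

At s = jω = j72:
pole (s+25): 25 + j72 → |·| = √(25²+72²) = √5809 ≈ 76.217, ∠ = arctan(72/25) ≈ 70.85°
pole at origin: |s| = 72, ∠ = 90.00° (in denominator)
|T| = 100 / 5487.6 ≈ 0.018223
Gain = 20 log₁₀(0.018223) ≈ -34.79 dB
∠T = 0.00° − 160.85° = -160.85°

-34.8 dB, -160.9°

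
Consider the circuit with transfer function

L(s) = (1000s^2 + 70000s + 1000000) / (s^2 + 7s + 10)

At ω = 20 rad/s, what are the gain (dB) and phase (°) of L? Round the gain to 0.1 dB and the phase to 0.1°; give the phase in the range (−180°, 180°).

Substitute s = j20:
Numerator: 1000(j20)^2 + 70000(j20) + 1000000 = 600000 + j1400000
Denominator: (j20)^2 + 7(j20) + 10 = -390 + j140
|N| = √(600000² + 1400000²) ≈ 1.5232e+06, ∠N ≈ 66.80°
|D| = √(390² + 140²) ≈ 414.37, ∠D ≈ 160.25°
|L| = 1.5232e+06 / 414.37 ≈ 3675.9
Gain = 20 log₁₀(3675.9) ≈ 71.31 dB
∠L = 66.80° − 160.25° = -93.45°

71.3 dB, -93.5°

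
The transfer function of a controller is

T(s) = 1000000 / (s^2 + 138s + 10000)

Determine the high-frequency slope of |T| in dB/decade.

Each pole contributes −20 dB/decade at high frequency; each zero contributes +20 dB/decade.
Net: 0 zero(s) − 2 pole(s) → -40 dB/decade.

-40 dB/decade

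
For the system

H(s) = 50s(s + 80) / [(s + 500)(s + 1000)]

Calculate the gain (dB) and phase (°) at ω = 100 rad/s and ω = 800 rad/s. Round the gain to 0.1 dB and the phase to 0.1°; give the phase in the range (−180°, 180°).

At s = jω = j100:
zero (s+80): 80 + j100 → |·| = √(80²+100²) = √16400 ≈ 128.06, ∠ = arctan(100/80) ≈ 51.34°
zero at origin: s = j100 → |·| = 100, ∠ = 90.00°
pole (s+500): 500 + j100 → |·| = √(500²+100²) = √260000 ≈ 509.9, ∠ = arctan(100/500) ≈ 11.31°
pole (s+1000): 1000 + j100 → |·| = √(1000²+100²) = √1010000 ≈ 1005, ∠ = arctan(100/1000) ≈ 5.71°
|H| = 50 · 12806 / 5.1245e+05 ≈ 1.2495
Gain = 20 log₁₀(1.2495) ≈ 1.93 dB
∠H = 141.34° − 17.02° = 124.32°

At s = jω = j800:
zero (s+80): 80 + j800 → |·| = √(80²+800²) = √646400 ≈ 803.99, ∠ = arctan(800/80) ≈ 84.29°
zero at origin: s = j800 → |·| = 800, ∠ = 90.00°
pole (s+500): 500 + j800 → |·| = √(500²+800²) = √890000 ≈ 943.4, ∠ = arctan(800/500) ≈ 57.99°
pole (s+1000): 1000 + j800 → |·| = √(1000²+800²) = √1640000 ≈ 1280.6, ∠ = arctan(800/1000) ≈ 38.66°
|H| = 50 · 6.4319e+05 / 1.2081e+06 ≈ 26.62
Gain = 20 log₁₀(26.62) ≈ 28.50 dB
∠H = 174.29° − 96.65° = 77.64°

ω = 100: 1.9 dB, 124.3°; ω = 800: 28.5 dB, 77.6°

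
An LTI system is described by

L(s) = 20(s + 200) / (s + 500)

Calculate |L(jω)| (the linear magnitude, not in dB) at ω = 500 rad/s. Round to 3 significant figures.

15.2

At s = jω = j500:
zero (s+200): 200 + j500 → |·| = √(200²+500²) = √290000 ≈ 538.52, ∠ = arctan(500/200) ≈ 68.20°
pole (s+500): 500 + j500 → |·| = √(500²+500²) = √500000 ≈ 707.11, ∠ = arctan(500/500) ≈ 45.00°
|L| = 20 · 538.52 / 707.11 ≈ 15.232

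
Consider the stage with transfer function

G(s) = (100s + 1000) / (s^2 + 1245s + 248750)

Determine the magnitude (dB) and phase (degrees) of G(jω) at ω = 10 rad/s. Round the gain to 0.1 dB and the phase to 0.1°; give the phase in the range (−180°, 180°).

-44.9 dB, 42.1°

Substitute s = j10:
Numerator: 100(j10) + 1000 = 1000 + j1000
Denominator: (j10)^2 + 1245(j10) + 248750 = 248650 + j12450
|N| = √(1000² + 1000²) ≈ 1414.2, ∠N ≈ 45.00°
|D| = √(248650² + 12450²) ≈ 2.4896e+05, ∠D ≈ 2.87°
|G| = 1414.2 / 2.4896e+05 ≈ 0.0056804
Gain = 20 log₁₀(0.0056804) ≈ -44.91 dB
∠G = 45.00° − 2.87° = 42.13°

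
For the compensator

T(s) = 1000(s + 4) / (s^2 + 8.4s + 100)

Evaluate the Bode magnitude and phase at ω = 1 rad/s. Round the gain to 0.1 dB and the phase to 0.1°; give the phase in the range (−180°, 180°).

32.4 dB, 9.2°

At s = jω = j1:
zero (s+4): 4 + j1 → |·| = √(4²+1²) = √17 ≈ 4.1231, ∠ = arctan(1/4) ≈ 14.04°
quadratic: (j1)² + 8.4·j1 + 100 = 99 + j8.4 → |·| ≈ 99.356, ∠ ≈ 4.85°
|T| = 1000 · 4.1231 / 99.356 ≈ 41.498
Gain = 20 log₁₀(41.498) ≈ 32.36 dB
∠T = 14.04° − 4.85° = 9.19°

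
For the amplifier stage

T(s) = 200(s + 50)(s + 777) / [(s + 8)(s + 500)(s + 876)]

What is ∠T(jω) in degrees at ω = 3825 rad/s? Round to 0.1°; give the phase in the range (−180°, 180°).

-81.8°

At s = jω = j3825:
zero (s+50): 50 + j3825 → |·| = √(50²+3825²) = √14633125 ≈ 3825.3, ∠ = arctan(3825/50) ≈ 89.25°
zero (s+777): 777 + j3825 → |·| = √(777²+3825²) = √15234354 ≈ 3903.1, ∠ = arctan(3825/777) ≈ 78.52°
pole (s+8): 8 + j3825 → |·| = √(8²+3825²) = √14630689 ≈ 3825, ∠ = arctan(3825/8) ≈ 89.88°
pole (s+500): 500 + j3825 → |·| = √(500²+3825²) = √14880625 ≈ 3857.5, ∠ = arctan(3825/500) ≈ 82.55°
pole (s+876): 876 + j3825 → |·| = √(876²+3825²) = √15398001 ≈ 3924, ∠ = arctan(3825/876) ≈ 77.10°
∠T = 167.77° − 249.53° = -81.76°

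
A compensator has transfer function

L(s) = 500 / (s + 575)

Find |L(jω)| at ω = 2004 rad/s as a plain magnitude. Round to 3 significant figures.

0.240

Substitute s = j2004:
Numerator: 500 = 500 + j0
Denominator: (j2004) + 575 = 575 + j2004
|N| = √(500² + 0²) ≈ 500, ∠N ≈ 0.00°
|D| = √(575² + 2004²) ≈ 2084.9, ∠D ≈ 73.99°
|L| = 500 / 2084.9 ≈ 0.23982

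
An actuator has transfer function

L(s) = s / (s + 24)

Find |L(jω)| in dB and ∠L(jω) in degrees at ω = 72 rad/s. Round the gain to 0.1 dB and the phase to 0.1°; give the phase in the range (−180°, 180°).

At s = jω = j72:
zero at origin: s = j72 → |·| = 72, ∠ = 90.00°
pole (s+24): 24 + j72 → |·| = √(24²+72²) = √5760 ≈ 75.895, ∠ = arctan(72/24) ≈ 71.57°
|L| = 1 · 72 / 75.895 ≈ 0.94868
Gain = 20 log₁₀(0.94868) ≈ -0.46 dB
∠L = 90.00° − 71.57° = 18.43°

-0.5 dB, 18.4°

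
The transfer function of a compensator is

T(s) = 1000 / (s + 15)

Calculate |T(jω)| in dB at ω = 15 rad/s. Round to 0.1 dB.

33.5 dB

At s = jω = j15:
pole (s+15): 15 + j15 → |·| = √(15²+15²) = √450 ≈ 21.213, ∠ = arctan(15/15) ≈ 45.00°
|T| = 1000 / 21.213 ≈ 47.141
Gain = 20 log₁₀(47.141) ≈ 33.47 dB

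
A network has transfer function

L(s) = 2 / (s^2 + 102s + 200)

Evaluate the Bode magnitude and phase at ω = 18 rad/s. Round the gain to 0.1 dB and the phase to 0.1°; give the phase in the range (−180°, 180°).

Substitute s = j18:
Numerator: 2 = 2 + j0
Denominator: (j18)^2 + 102(j18) + 200 = -124 + j1836
|N| = √(2² + 0²) ≈ 2, ∠N ≈ 0.00°
|D| = √(124² + 1836²) ≈ 1840.2, ∠D ≈ 93.86°
|L| = 2 / 1840.2 ≈ 0.0010868
Gain = 20 log₁₀(0.0010868) ≈ -59.28 dB
∠L = 0.00° − 93.86° = -93.86°

-59.3 dB, -93.9°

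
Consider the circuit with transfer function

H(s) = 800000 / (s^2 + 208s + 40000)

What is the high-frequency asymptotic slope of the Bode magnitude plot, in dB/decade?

-40 dB/decade

Each pole contributes −20 dB/decade at high frequency; each zero contributes +20 dB/decade.
Net: 0 zero(s) − 2 pole(s) → -40 dB/decade.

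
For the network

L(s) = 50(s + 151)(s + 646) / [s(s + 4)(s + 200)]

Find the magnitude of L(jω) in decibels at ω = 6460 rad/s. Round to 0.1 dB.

At s = jω = j6460:
zero (s+151): 151 + j6460 → |·| = √(151²+6460²) = √41754401 ≈ 6461.8, ∠ = arctan(6460/151) ≈ 88.66°
zero (s+646): 646 + j6460 → |·| = √(646²+6460²) = √42148916 ≈ 6492.2, ∠ = arctan(6460/646) ≈ 84.29°
pole (s+4): 4 + j6460 → |·| = √(4²+6460²) = √41731616 ≈ 6460, ∠ = arctan(6460/4) ≈ 89.96°
pole (s+200): 200 + j6460 → |·| = √(200²+6460²) = √41771600 ≈ 6463.1, ∠ = arctan(6460/200) ≈ 88.23°
pole at origin: |s| = 6460, ∠ = 90.00° (in denominator)
|L| = 50 · 4.1951e+07 / 2.6972e+11 ≈ 0.0077768
Gain = 20 log₁₀(0.0077768) ≈ -42.18 dB

-42.2 dB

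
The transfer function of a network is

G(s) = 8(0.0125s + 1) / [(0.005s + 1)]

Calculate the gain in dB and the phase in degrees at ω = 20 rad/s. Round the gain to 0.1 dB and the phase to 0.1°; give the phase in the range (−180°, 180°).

18.3 dB, 8.3°

At ω = 20 rad/s:
zero (1 + j20·0.0125) = 1 + j0.25 → |·| ≈ 1.0308, ∠ ≈ 14.04°
pole (1 + j20·0.005) = 1 + j0.1 → |·| ≈ 1.005, ∠ ≈ 5.71°
|G| = 8 · 1.0308 / (1.005) ≈ 8.2054
Gain = 20 log₁₀(8.2054) ≈ 18.28 dB
∠G = (14.04°) − (5.71°) = 8.33°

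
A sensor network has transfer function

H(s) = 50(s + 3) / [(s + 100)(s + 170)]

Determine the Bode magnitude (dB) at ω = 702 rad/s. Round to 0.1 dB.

-23.3 dB

At s = jω = j702:
zero (s+3): 3 + j702 → |·| = √(3²+702²) = √492813 ≈ 702.01, ∠ = arctan(702/3) ≈ 89.76°
pole (s+100): 100 + j702 → |·| = √(100²+702²) = √502804 ≈ 709.09, ∠ = arctan(702/100) ≈ 81.89°
pole (s+170): 170 + j702 → |·| = √(170²+702²) = √521704 ≈ 722.29, ∠ = arctan(702/170) ≈ 76.39°
|H| = 50 · 702.01 / 5.1217e+05 ≈ 0.068533
Gain = 20 log₁₀(0.068533) ≈ -23.28 dB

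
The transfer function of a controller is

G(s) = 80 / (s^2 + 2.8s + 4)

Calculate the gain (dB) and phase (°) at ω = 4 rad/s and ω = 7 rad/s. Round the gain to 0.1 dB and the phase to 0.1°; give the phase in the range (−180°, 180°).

At s = jω = j4:
quadratic: (j4)² + 2.8·j4 + 4 = -12 + j11.2 → |·| ≈ 16.415, ∠ ≈ 136.97°
|G| = 80 / 16.415 ≈ 4.8736
Gain = 20 log₁₀(4.8736) ≈ 13.76 dB
∠G = 0.00° − 136.97° = -136.97°

At s = jω = j7:
quadratic: (j7)² + 2.8·j7 + 4 = -45 + j19.6 → |·| ≈ 49.083, ∠ ≈ 156.46°
|G| = 80 / 49.083 ≈ 1.6299
Gain = 20 log₁₀(1.6299) ≈ 4.24 dB
∠G = 0.00° − 156.46° = -156.46°

ω = 4: 13.8 dB, -137.0°; ω = 7: 4.2 dB, -156.5°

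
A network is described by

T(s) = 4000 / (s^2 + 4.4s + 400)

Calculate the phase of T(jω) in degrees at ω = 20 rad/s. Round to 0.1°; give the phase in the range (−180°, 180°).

-90.0°

At s = jω = j20:
quadratic: (j20)² + 4.4·j20 + 400 = 0 + j88 → |·| ≈ 88, ∠ ≈ 90.00°
∠T = 0.00° − 90.00° = -90.00°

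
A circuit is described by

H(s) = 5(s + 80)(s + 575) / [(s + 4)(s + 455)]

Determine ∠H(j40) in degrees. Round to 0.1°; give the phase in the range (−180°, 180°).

-58.8°

At s = jω = j40:
zero (s+80): 80 + j40 → |·| = √(80²+40²) = √8000 ≈ 89.443, ∠ = arctan(40/80) ≈ 26.57°
zero (s+575): 575 + j40 → |·| = √(575²+40²) = √332225 ≈ 576.39, ∠ = arctan(40/575) ≈ 3.98°
pole (s+4): 4 + j40 → |·| = √(4²+40²) = √1616 ≈ 40.2, ∠ = arctan(40/4) ≈ 84.29°
pole (s+455): 455 + j40 → |·| = √(455²+40²) = √208625 ≈ 456.75, ∠ = arctan(40/455) ≈ 5.02°
∠H = 30.55° − 89.31° = -58.76°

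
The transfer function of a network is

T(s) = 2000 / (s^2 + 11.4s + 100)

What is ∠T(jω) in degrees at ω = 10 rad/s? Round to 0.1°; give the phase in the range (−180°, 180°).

At s = jω = j10:
quadratic: (j10)² + 11.4·j10 + 100 = 0 + j114 → |·| ≈ 114, ∠ ≈ 90.00°
∠T = 0.00° − 90.00° = -90.00°

-90.0°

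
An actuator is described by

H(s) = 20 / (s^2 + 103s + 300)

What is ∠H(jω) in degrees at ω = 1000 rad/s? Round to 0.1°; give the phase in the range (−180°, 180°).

Substitute s = j1000:
Numerator: 20 = 20 + j0
Denominator: (j1000)^2 + 103(j1000) + 300 = -999700 + j103000
|N| = √(20² + 0²) ≈ 20, ∠N ≈ 0.00°
|D| = √(999700² + 103000²) ≈ 1.005e+06, ∠D ≈ 174.12°
∠H = 0.00° − 174.12° = -174.12°

-174.1°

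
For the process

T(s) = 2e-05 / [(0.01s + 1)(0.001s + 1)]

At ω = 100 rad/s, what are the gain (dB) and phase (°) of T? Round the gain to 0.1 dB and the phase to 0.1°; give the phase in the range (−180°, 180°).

At ω = 100 rad/s:
pole (1 + j100·0.01) = 1 + j1 → |·| ≈ 1.4142, ∠ ≈ 45.00°
pole (1 + j100·0.001) = 1 + j0.1 → |·| ≈ 1.005, ∠ ≈ 5.71°
|T| = 2e-05 · 1 / (1.4142 · 1.005) ≈ 1.4072e-05
Gain = 20 log₁₀(1.4072e-05) ≈ -97.03 dB
∠T = (0°) − (45.00° + 5.71°) = -50.71°

-97.0 dB, -50.7°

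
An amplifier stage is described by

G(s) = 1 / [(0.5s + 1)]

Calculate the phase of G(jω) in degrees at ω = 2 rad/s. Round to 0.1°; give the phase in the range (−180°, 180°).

At ω = 2 rad/s:
pole (1 + j2·0.5) = 1 + j1 → |·| ≈ 1.4142, ∠ ≈ 45.00°
∠G = (0°) − (45.00°) = -45.00°

-45.0°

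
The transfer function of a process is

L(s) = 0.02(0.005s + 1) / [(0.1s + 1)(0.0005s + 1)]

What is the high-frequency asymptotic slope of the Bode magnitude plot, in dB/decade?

-20 dB/decade

Each pole contributes −20 dB/decade at high frequency; each zero contributes +20 dB/decade.
Net: 1 zero(s) − 2 pole(s) → -20 dB/decade.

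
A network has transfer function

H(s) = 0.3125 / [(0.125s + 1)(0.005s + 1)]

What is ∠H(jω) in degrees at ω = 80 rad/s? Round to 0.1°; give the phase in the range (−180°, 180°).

-106.1°

At ω = 80 rad/s:
pole (1 + j80·0.125) = 1 + j10 → |·| ≈ 10.05, ∠ ≈ 84.29°
pole (1 + j80·0.005) = 1 + j0.4 → |·| ≈ 1.077, ∠ ≈ 21.80°
∠H = (0°) − (84.29° + 21.80°) = -106.09°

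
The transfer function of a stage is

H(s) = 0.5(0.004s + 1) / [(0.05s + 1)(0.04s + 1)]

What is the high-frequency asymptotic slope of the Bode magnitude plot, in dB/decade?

-20 dB/decade

Each pole contributes −20 dB/decade at high frequency; each zero contributes +20 dB/decade.
Net: 1 zero(s) − 2 pole(s) → -20 dB/decade.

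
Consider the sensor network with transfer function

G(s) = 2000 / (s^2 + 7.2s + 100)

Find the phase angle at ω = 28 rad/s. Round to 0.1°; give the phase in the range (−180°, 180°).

At s = jω = j28:
quadratic: (j28)² + 7.2·j28 + 100 = -684 + j201.6 → |·| ≈ 713.09, ∠ ≈ 163.58°
∠G = 0.00° − 163.58° = -163.58°

-163.6°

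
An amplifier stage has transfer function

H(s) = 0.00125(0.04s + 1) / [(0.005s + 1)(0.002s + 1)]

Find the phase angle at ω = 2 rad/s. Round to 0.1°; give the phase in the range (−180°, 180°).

3.8°

At ω = 2 rad/s:
zero (1 + j2·0.04) = 1 + j0.08 → |·| ≈ 1.0032, ∠ ≈ 4.57°
pole (1 + j2·0.005) = 1 + j0.01 → |·| ≈ 1, ∠ ≈ 0.57°
pole (1 + j2·0.002) = 1 + j0.004 → |·| ≈ 1, ∠ ≈ 0.23°
∠H = (4.57°) − (0.57° + 0.23°) = 3.77°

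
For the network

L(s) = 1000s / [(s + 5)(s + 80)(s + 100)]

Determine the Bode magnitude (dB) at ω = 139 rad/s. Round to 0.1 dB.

-28.8 dB

At s = jω = j139:
zero at origin: s = j139 → |·| = 139, ∠ = 90.00°
pole (s+5): 5 + j139 → |·| = √(5²+139²) = √19346 ≈ 139.09, ∠ = arctan(139/5) ≈ 87.94°
pole (s+80): 80 + j139 → |·| = √(80²+139²) = √25721 ≈ 160.38, ∠ = arctan(139/80) ≈ 60.08°
pole (s+100): 100 + j139 → |·| = √(100²+139²) = √29321 ≈ 171.23, ∠ = arctan(139/100) ≈ 54.27°
|L| = 1000 · 139 / 3.8197e+06 ≈ 0.03639
Gain = 20 log₁₀(0.03639) ≈ -28.78 dB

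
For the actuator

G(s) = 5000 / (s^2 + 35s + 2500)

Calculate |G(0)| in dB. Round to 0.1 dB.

6.0 dB

G(0) = 5000 / 2500 = 2
20 log₁₀(2) ≈ 6.02 dB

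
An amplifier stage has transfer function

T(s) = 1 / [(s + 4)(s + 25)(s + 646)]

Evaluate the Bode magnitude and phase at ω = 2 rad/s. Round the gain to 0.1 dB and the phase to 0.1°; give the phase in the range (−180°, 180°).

At s = jω = j2:
pole (s+4): 4 + j2 → |·| = √(4²+2²) = √20 ≈ 4.4721, ∠ = arctan(2/4) ≈ 26.57°
pole (s+25): 25 + j2 → |·| = √(25²+2²) = √629 ≈ 25.08, ∠ = arctan(2/25) ≈ 4.57°
pole (s+646): 646 + j2 → |·| = √(646²+2²) = √417320 ≈ 646, ∠ = arctan(2/646) ≈ 0.18°
|T| = 1 / 72456 ≈ 1.3801e-05
Gain = 20 log₁₀(1.3801e-05) ≈ -97.20 dB
∠T = 0.00° − 31.32° = -31.32°

-97.2 dB, -31.3°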